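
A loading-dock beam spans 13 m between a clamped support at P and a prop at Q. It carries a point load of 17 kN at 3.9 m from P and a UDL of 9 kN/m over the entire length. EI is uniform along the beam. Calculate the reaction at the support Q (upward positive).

R_Q = 45.94 kN

Choose R_Q as the redundant. The primary structure is the cantilever fixed at P.
Primary-structure tip deflection at Q by superposition:
  point load 17 at a = 3.9: Pa²(3L − a)/(6EI) = 1513/EI
  UDL 9: wL⁴/(8EI) = 32131/EI
  δ_0 = 33644/EI
Flexibility coefficient — unit upward force at Q: δ_{QQ} = L³/(3EI) = 732.3/EI.
The prop prevents deflection at Q: R_Q = δ_0/δ_{QQ} = 33644/732.3 = 45.94 kN.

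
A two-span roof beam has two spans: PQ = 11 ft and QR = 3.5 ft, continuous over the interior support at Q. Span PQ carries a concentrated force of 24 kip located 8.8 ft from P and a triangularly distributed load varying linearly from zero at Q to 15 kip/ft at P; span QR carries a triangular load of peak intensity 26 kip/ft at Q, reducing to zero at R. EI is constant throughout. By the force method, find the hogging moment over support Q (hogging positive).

M_Q = 114.3 kip·ft

Insert a hinge at Q; M_Q is the redundant, and each span becomes simply supported.
Rotations at Q on the released spans (each span's end-slope, ×1/EI):
  span PQ: point load 24 at a = 8.8: Pab(L + a)/(6LEI) = 139.4/EI
  span PQ: triangular load, peak 15: 7w₀L³/(360EI) = 388.2/EI
  span QR: triangular load, peak 26: w₀L³/(45EI) = 24.77/EI
  relative rotation θ_0 = (527.6 + 24.77)/EI = 552.4/EI
A unit hogging moment at Q produces rotation L₁/(3EI) + L₂/(3EI) = 4.833/EI.
Compatibility: M_Q·(L₁+L₂)/(3EI) = θ_0, giving M_Q = 114.3 kip·ft (hogging).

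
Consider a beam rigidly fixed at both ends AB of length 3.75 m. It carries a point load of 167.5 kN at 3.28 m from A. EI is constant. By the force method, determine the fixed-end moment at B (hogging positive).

Take the two fixed-end moments M_A, M_B as redundants; the released structure is the simple span AB.
On the primary (simply-supported) span, the end slopes from the loading are:
  at A: point load 167.5 at a = 3.28: Pab(L + b)/(6LEI) = 48.43/EI
  at B: point load 167.5 at a = 3.28: Pab(L + a)/(6LEI) = 80.68/EI
  θ_A0 = 48.43/EI,  θ_B0 = 80.68/EI
Flexibility coefficients: a unit moment at one end gives L/(3EI) there and L/(6EI) at the far end, so f₁₁ = f₂₂ = 1.25/EI and f₁₂ = f₂₁ = 0.625/EI.
Compatibility — zero rotation at each built-in end:
  1.25 M_A + 0.625 M_B = 48.43
  0.625 M_A + 1.25 M_B = 80.68
Solving the pair gives M_A = 8.63 kN·m and M_B = 60.23 kN·m (hogging).

M_B = 60.23 kN·m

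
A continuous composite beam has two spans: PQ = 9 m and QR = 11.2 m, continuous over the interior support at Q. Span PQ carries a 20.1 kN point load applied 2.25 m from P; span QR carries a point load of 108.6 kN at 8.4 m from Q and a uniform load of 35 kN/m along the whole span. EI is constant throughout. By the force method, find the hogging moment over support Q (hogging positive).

Insert a hinge at Q; M_Q is the redundant, and each span becomes simply supported.
Discontinuity in slope at Q on the released structure — sum the simple-span end rotations:
  span PQ: point load 20.1 at a = 2.25: Pab(L + a)/(6LEI) = 63.6/EI
  span QR: point load 108.6 at a = 8.4: Pab(L + b)/(6LEI) = 532.1/EI
  span QR: UDL 35: wL³/(24EI) = 2049/EI
  relative rotation θ_0 = (63.6 + 2581)/EI = 2645/EI
A unit hogging moment at Q produces rotation L₁/(3EI) + L₂/(3EI) = 6.733/EI.
Compatibility: M_Q·(L₁+L₂)/(3EI) = θ_0, giving M_Q = 392.8 kN·m (hogging).

M_Q = 392.8 kN·m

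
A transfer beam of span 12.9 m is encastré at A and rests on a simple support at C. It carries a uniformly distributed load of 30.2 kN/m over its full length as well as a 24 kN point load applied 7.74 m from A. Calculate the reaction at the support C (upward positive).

Release the roller at C. Primary structure: cantilever fixed at A.
Deflection at C on the released cantilever, summing each load's contribution:
  UDL 30.2: wL⁴/(8EI) = 104538/EI
  point load 24 at a = 7.74: Pa²(3L − a)/(6EI) = 7419/EI
  δ_0 = 111957/EI
Tip deflection under a unit load at C: L³/(3EI) = 715.6/EI.
The prop prevents deflection at C: R_C = δ_0/δ_{CC} = 111957/715.6 = 156.5 kN.

R_C = 156.5 kN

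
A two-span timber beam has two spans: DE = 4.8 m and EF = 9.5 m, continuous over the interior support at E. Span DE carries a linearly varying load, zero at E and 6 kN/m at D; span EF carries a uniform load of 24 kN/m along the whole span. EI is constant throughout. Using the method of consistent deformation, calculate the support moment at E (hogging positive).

Release continuity at E by inserting a hinge; the redundant is the internal moment M_E. The primary structure is two simply-supported spans DE and EF.
End slopes at the hinge E, treating each span as simply supported:
  span DE: triangular load, peak 6: 7w₀L³/(360EI) = 12.9/EI
  span EF: UDL 24: wL³/(24EI) = 857.4/EI
  relative rotation θ_0 = (12.9 + 857.4)/EI = 870.3/EI
A unit hogging moment at E produces rotation L₁/(3EI) + L₂/(3EI) = 4.767/EI.
Slope continuity at E: θ_0 = M_E·4.767/EI, so M_E = 870.3/4.767 = 182.6 kN·m (hogging).

M_E = 182.6 kN·m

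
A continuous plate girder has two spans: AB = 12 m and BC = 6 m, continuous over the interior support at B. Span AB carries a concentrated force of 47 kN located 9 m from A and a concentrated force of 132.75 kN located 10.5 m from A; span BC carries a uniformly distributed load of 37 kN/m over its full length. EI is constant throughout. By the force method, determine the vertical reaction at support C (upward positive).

Release continuity at B by inserting a hinge; the redundant is the internal moment M_B. The primary structure is two simply-supported spans AB and BC.
Discontinuity in slope at B on the released structure — sum the simple-span end rotations:
  span AB: point load 47 at a = 9: Pab(L + a)/(6LEI) = 370.1/EI
  span AB: point load 132.75 at a = 10.5: Pab(L + a)/(6LEI) = 653.4/EI
  span BC: UDL 37: wL³/(24EI) = 333/EI
  relative rotation θ_0 = (1024 + 333)/EI = 1357/EI
A unit hogging moment at B produces rotation L₁/(3EI) + L₂/(3EI) = 6/EI.
Compatibility: M_B·(L₁+L₂)/(3EI) = θ_0, giving M_B = 226.1 kN·m (hogging).
Span BC, ΣM about C: R_B^{BC}·6 = 666 + 226.1, so R_B^{BC} = 148.7 kN and R_C = 222 − 148.7 = 73.32 kN.

R_C = 73.32 kN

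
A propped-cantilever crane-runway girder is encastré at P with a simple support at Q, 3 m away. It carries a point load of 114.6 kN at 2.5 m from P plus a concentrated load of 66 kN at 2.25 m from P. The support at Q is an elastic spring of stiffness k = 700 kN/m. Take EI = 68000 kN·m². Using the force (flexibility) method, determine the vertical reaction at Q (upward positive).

Release the roller at Q. Primary structure: cantilever fixed at P.
Primary-structure tip deflection at Q by superposition:
  point load 114.6 at a = 2.5: Pa²(3L − a)/(6EI) = 775.9/EI
  point load 66 at a = 2.25: Pa²(3L − a)/(6EI) = 375.9/EI
  δ_0 = 1152/EI
Tip deflection under a unit load at Q: L³/(3EI) = 9/EI.
With EI = 68000 kN·m²: δ_0 = 0.016939 m and δ_{QQ} = 0.000132 m/kN.
Compatibility — the spring shortens by R_Q/k under the reaction it provides: δ_0 − R_Q·δ_{QQ} = R_Q/k. With 1/k = 0.001429 m/kN, R_Q = δ_0 / (δ_{QQ} + 1/k) = 0.016939 / (0.000132 + 0.001429) = 10.85 kN.

R_Q = 10.85 kN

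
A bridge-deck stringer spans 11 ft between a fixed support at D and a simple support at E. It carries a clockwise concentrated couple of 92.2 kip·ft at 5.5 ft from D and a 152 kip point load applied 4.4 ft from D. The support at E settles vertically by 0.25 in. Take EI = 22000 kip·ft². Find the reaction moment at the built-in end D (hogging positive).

Take the reaction at E as the redundant and release it; the primary structure is a cantilever fixed at D.
Free-end deflection of the primary structure under the applied loading (downward +):
  clockwise couple 92.2 at a = 5.5: M₀a(2L − a)/(2EI) = 4184/EI
  point load 152 at a = 4.4: Pa²(3L − a)/(6EI) = 14027/EI
  δ_0 = 18211/EI
Tip deflection under a unit load at E: L³/(3EI) = 443.7/EI.
With EI = 22000 kip·ft²: δ_0 = 0.82775 ft and δ_{EE} = 0.020167 ft/kip.
Compatibility — the beam at E must follow the support down by 0.02083 ft: δ_0 − R_E·δ_{EE} = 0.02083, so R_E = (0.82775 − 0.02083)/0.020167 = 40.01 kip.
Moment equilibrium about D: M_D = Σ(load moments about D) − R_E·L = 761 − 40.01×11 = 320.9 kip·ft.

M_D = 320.9 kip·ft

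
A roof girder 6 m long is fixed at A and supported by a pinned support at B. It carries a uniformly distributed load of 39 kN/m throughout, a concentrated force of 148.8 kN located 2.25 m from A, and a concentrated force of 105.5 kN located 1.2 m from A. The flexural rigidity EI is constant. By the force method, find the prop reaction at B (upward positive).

Take the reaction at B as the redundant and release it; the primary structure is a cantilever fixed at A.
Primary-structure tip deflection at B by superposition:
  UDL 39: wL⁴/(8EI) = 6318/EI
  point load 148.8 at a = 2.25: Pa²(3L − a)/(6EI) = 1977/EI
  point load 105.5 at a = 1.2: Pa²(3L − a)/(6EI) = 425.4/EI
  δ_0 = 8721/EI
Tip deflection under a unit load at B: L³/(3EI) = 72/EI.
The prop prevents deflection at B: R_B = δ_0/δ_{BB} = 8721/72 = 121.1 kN.

R_B = 121.1 kN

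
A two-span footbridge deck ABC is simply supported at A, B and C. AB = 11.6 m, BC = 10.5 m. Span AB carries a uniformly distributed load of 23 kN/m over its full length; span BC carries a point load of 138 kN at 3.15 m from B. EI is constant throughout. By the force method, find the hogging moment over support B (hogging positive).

Take M_B as the redundant. Released structure: two simple spans AB and BC with a hinge at B.
End slopes at the hinge B, treating each span as simply supported:
  span AB: UDL 23: wL³/(24EI) = 1496/EI
  span BC: point load 138 at a = 3.15: Pab(L + b)/(6LEI) = 905.3/EI
  relative rotation θ_0 = (1496 + 905.3)/EI = 2401/EI
A unit hogging moment at B produces rotation L₁/(3EI) + L₂/(3EI) = 7.367/EI.
Compatibility: M_B·(L₁+L₂)/(3EI) = θ_0, giving M_B = 325.9 kN·m (hogging).

M_B = 325.9 kN·m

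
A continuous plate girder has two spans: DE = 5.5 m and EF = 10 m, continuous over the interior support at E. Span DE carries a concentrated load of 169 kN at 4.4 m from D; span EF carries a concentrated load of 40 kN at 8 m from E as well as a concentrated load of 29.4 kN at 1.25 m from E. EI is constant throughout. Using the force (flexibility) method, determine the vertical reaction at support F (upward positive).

R_F = 26.5 kN

Release continuity at E by inserting a hinge; the redundant is the internal moment M_E. The primary structure is two simply-supported spans DE and EF.
Discontinuity in slope at E on the released structure — sum the simple-span end rotations:
  span DE: point load 169 at a = 4.4: Pab(L + a)/(6LEI) = 245.4/EI
  span EF: point load 40 at a = 8: Pab(L + b)/(6LEI) = 128/EI
  span EF: point load 29.4 at a = 1.25: Pab(L + b)/(6LEI) = 100.5/EI
  relative rotation θ_0 = (245.4 + 228.5)/EI = 473.9/EI
A unit hogging moment at E produces rotation L₁/(3EI) + L₂/(3EI) = 5.167/EI.
Slope continuity at E: θ_0 = M_E·5.167/EI, so M_E = 473.9/5.167 = 91.72 kN·m (hogging).
Span EF, ΣM about F: R_E^{EF}·10 = 337.2 + 91.72, so R_E^{EF} = 42.9 kN and R_F = 69.4 − 42.9 = 26.5 kN.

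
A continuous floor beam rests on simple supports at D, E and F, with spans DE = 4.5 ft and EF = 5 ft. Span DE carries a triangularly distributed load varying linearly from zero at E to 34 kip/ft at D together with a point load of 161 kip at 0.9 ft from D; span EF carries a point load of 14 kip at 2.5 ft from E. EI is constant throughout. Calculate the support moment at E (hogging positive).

M_E = 58.88 kip·ft

Release continuity at E by inserting a hinge; the redundant is the internal moment M_E. The primary structure is two simply-supported spans DE and EF.
End slopes at the hinge E, treating each span as simply supported:
  span DE: triangular load, peak 34: 7w₀L³/(360EI) = 60.24/EI
  span DE: point load 161 at a = 0.9: Pab(L + a)/(6LEI) = 104.3/EI
  span EF: point load 14 at a = 2.5: Pab(L + b)/(6LEI) = 21.88/EI
  relative rotation θ_0 = (164.6 + 21.88)/EI = 186.4/EI
A unit hogging moment at E produces rotation L₁/(3EI) + L₂/(3EI) = 3.167/EI.
Compatibility: M_E·(L₁+L₂)/(3EI) = θ_0, giving M_E = 58.88 kip·ft (hogging).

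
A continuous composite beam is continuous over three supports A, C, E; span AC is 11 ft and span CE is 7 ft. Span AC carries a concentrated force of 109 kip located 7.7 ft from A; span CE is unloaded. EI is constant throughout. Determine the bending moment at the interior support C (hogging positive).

M_C = 130.8 kip·ft

Take M_C as the redundant. Released structure: two simple spans AC and CE with a hinge at C.
End slopes at the hinge C, treating each span as simply supported:
  span AC: point load 109 at a = 7.7: Pab(L + a)/(6LEI) = 784.7/EI
  relative rotation θ_0 = (784.7 + 0)/EI = 784.7/EI
A unit hogging moment at C produces rotation L₁/(3EI) + L₂/(3EI) = 6/EI.
Compatibility: M_C·(L₁+L₂)/(3EI) = θ_0, giving M_C = 130.8 kip·ft (hogging).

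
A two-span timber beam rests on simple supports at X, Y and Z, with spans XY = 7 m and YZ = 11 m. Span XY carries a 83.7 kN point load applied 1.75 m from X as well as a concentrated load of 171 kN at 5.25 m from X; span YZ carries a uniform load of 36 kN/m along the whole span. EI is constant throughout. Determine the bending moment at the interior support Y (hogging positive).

Insert a hinge at Y; M_Y is the redundant, and each span becomes simply supported.
End slopes at the hinge Y, treating each span as simply supported:
  span XY: point load 83.7 at a = 1.75: Pab(L + a)/(6LEI) = 160.2/EI
  span XY: point load 171 at a = 5.25: Pab(L + a)/(6LEI) = 458.2/EI
  span YZ: UDL 36: wL³/(24EI) = 1996/EI
  relative rotation θ_0 = (618.4 + 1996)/EI = 2615/EI
A unit hogging moment at Y produces rotation L₁/(3EI) + L₂/(3EI) = 6/EI.
Compatibility: M_Y·(L₁+L₂)/(3EI) = θ_0, giving M_Y = 435.8 kN·m (hogging).

M_Y = 435.8 kN·m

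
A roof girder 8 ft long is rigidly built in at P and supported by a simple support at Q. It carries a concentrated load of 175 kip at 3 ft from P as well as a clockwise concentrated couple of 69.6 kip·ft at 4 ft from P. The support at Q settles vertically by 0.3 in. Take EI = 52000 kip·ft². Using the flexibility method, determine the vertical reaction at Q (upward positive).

R_Q = 34.47 kip

Choose R_Q as the redundant. The primary structure is the cantilever fixed at P.
Downward deflection at the released point Q due to the loads:
  point load 175 at a = 3: Pa²(3L − a)/(6EI) = 5512/EI
  clockwise couple 69.6 at a = 4: M₀a(2L − a)/(2EI) = 1670/EI
  δ_0 = 7183/EI
Flexibility coefficient — unit upward force at Q: δ_{QQ} = L³/(3EI) = 170.7/EI.
With EI = 52000 kip·ft²: δ_0 = 0.13813 ft and δ_{QQ} = 0.003282 ft/kip.
Compatibility — the beam at Q must follow the support down by 0.025 ft: δ_0 − R_Q·δ_{QQ} = 0.025, so R_Q = (0.13813 − 0.025)/0.003282 = 34.47 kip.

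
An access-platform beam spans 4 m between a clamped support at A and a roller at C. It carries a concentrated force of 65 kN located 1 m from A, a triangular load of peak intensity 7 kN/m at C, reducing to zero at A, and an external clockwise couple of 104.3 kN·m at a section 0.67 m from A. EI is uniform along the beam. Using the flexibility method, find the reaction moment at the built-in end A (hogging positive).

Choose R_C as the redundant. The primary structure is the cantilever fixed at A.
Downward deflection at the released point C due to the loads:
  point load 65 at a = 1: Pa²(3L − a)/(6EI) = 119.2/EI
  triangular load, peak 7 at the free end: 11w₀L⁴/(120EI) = 164.3/EI
  clockwise couple 104.3 at a = 0.67: M₀a(2L − a)/(2EI) = 256.1/EI
  δ_0 = 539.5/EI
Flexibility coefficient — unit upward force at C: δ_{CC} = L³/(3EI) = 21.33/EI.
The prop prevents deflection at C: R_C = δ_0/δ_{CC} = 539.5/21.33 = 25.29 kN.
Moment equilibrium about A: M_A = Σ(load moments about A) − R_C·L = 206.6 − 25.29×4 = 105.5 kN·m.

M_A = 105.5 kN·m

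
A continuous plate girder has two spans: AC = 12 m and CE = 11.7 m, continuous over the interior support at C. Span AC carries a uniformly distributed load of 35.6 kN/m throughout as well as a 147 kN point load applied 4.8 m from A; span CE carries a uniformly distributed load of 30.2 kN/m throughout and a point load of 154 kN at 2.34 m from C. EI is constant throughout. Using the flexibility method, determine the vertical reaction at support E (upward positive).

Insert a hinge at C; M_C is the redundant, and each span becomes simply supported.
Rotations at C on the released spans (each span's end-slope, ×1/EI):
  span AC: UDL 35.6: wL³/(24EI) = 2563/EI
  span AC: point load 147 at a = 4.8: Pab(L + a)/(6LEI) = 1185/EI
  span CE: UDL 30.2: wL³/(24EI) = 2015/EI
  span CE: point load 154 at a = 2.34: Pab(L + b)/(6LEI) = 1012/EI
  relative rotation θ_0 = (3749 + 3027)/EI = 6776/EI
A unit hogging moment at C produces rotation L₁/(3EI) + L₂/(3EI) = 7.9/EI.
Compatibility: M_C·(L₁+L₂)/(3EI) = θ_0, giving M_C = 857.7 kN·m (hogging).
Span CE, ΣM about E: R_C^{CE}·11.7 = 3508 + 857.7, so R_C^{CE} = 373.2 kN and R_E = 507.3 − 373.2 = 134.2 kN.

R_E = 134.2 kN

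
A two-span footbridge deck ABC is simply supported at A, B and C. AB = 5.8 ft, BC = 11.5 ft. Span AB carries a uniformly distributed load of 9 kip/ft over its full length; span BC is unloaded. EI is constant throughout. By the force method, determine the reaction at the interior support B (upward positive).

Take M_B as the redundant. Released structure: two simple spans AB and BC with a hinge at B.
End slopes at the hinge B, treating each span as simply supported:
  span AB: UDL 9: wL³/(24EI) = 73.17/EI
  relative rotation θ_0 = (73.17 + 0)/EI = 73.17/EI
A unit hogging moment at B produces rotation L₁/(3EI) + L₂/(3EI) = 5.767/EI.
Slope continuity at B: θ_0 = M_B·5.767/EI, so M_B = 73.17/5.767 = 12.69 kip·ft (hogging).
Span AB, ΣM about A with M_B applied at B: R_B^{AB}·5.8 = 151.4 + 12.69, so R_B^{AB} = 28.29 kip and R_A = 52.2 − 28.29 = 23.91 kip.
Span BC, ΣM about C: R_B^{BC}·11.5 = 0 + 12.69, so R_B^{BC} = 1.103 kip and R_C = 0 − 1.103 = -1.103 kip.
R_B = 28.29 + 1.103 = 29.39 kip.

R_B = 29.39 kip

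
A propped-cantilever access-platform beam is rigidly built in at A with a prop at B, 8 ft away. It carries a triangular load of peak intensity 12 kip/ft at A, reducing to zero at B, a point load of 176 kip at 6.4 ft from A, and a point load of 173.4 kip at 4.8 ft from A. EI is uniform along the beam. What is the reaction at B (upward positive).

R_B = 208.4 kip

Remove the prop at B; the released (primary) structure is a cantilever built in at A.
Free-end deflection of the primary structure under the applied loading (downward +):
  triangular load, peak 12 at the fixed end: w₀L⁴/(30EI) = 1638/EI
  point load 176 at a = 6.4: Pa²(3L − a)/(6EI) = 21146/EI
  point load 173.4 at a = 4.8: Pa²(3L − a)/(6EI) = 12784/EI
  δ_0 = 35569/EI
Flexibility coefficient — unit upward force at B: δ_{BB} = L³/(3EI) = 170.7/EI.
The prop prevents deflection at B: R_B = δ_0/δ_{BB} = 35569/170.7 = 208.4 kip.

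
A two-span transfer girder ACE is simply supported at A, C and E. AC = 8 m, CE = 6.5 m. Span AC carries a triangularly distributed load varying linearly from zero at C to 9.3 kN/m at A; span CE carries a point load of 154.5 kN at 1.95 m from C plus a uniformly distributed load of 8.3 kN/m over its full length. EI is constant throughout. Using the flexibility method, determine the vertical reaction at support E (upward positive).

R_E = 54.99 kN

Release continuity at C by inserting a hinge; the redundant is the internal moment M_C. The primary structure is two simply-supported spans AC and CE.
End slopes at the hinge C, treating each span as simply supported:
  span AC: triangular load, peak 9.3: 7w₀L³/(360EI) = 92.59/EI
  span CE: point load 154.5 at a = 1.95: Pab(L + b)/(6LEI) = 388.4/EI
  span CE: UDL 8.3: wL³/(24EI) = 94.97/EI
  relative rotation θ_0 = (92.59 + 483.4)/EI = 576/EI
A unit hogging moment at C produces rotation L₁/(3EI) + L₂/(3EI) = 4.833/EI.
Compatibility: M_C·(L₁+L₂)/(3EI) = θ_0, giving M_C = 119.2 kN·m (hogging).
Span CE, ΣM about E: R_C^{CE}·6.5 = 878.3 + 119.2, so R_C^{CE} = 153.5 kN and R_E = 208.4 − 153.5 = 54.99 kN.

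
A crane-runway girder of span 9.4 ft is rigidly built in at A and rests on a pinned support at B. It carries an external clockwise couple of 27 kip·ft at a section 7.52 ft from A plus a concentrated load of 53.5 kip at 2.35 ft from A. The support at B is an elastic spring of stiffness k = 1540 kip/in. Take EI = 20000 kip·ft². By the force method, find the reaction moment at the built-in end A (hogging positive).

Take the reaction at B as the redundant and release it; the primary structure is a cantilever fixed at A.
Deflection at B on the released cantilever, summing each load's contribution:
  clockwise couple 27 at a = 7.52: M₀a(2L − a)/(2EI) = 1145/EI
  point load 53.5 at a = 2.35: Pa²(3L − a)/(6EI) = 1273/EI
  δ_0 = 2418/EI
Flexibility coefficient — unit upward force at B: δ_{BB} = L³/(3EI) = 276.9/EI.
With EI = 20000 kip·ft²: δ_0 = 0.1209 ft and δ_{BB} = 0.013843 ft/kip.
Compatibility — the spring shortens by R_B/k under the reaction it provides: δ_0 − R_B·δ_{BB} = R_B/k. With 1/k = 1/(1540×12) ft/kip = 0.000054 ft/kip, R_B = δ_0 / (δ_{BB} + 1/k) = 0.1209 / (0.013843 + 0.000054) = 8.7 kip.
Moment equilibrium about A: M_A = Σ(load moments about A) − R_B·L = 152.7 − 8.7×9.4 = 70.95 kip·ft.

M_A = 70.95 kip·ft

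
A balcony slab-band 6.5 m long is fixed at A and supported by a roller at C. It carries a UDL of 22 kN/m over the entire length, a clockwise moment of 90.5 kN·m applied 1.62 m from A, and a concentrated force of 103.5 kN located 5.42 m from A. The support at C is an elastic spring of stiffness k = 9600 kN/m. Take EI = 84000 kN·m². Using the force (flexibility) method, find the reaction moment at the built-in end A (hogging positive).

M_A = 281.6 kN·m

Choose R_C as the redundant. The primary structure is the cantilever fixed at A.
Deflection at C on the released cantilever, summing each load's contribution:
  UDL 22: wL⁴/(8EI) = 4909/EI
  clockwise couple 90.5 at a = 1.62: M₀a(2L − a)/(2EI) = 834.2/EI
  point load 103.5 at a = 5.42: Pa²(3L − a)/(6EI) = 7135/EI
  δ_0 = 12878/EI
Tip deflection under a unit load at C: L³/(3EI) = 91.54/EI.
With EI = 84000 kN·m²: δ_0 = 0.15331 m and δ_{CC} = 0.00109 m/kN.
Compatibility — the spring shortens by R_C/k under the reaction it provides: δ_0 − R_C·δ_{CC} = R_C/k. With 1/k = 0.000104 m/kN, R_C = δ_0 / (δ_{CC} + 1/k) = 0.15331 / (0.00109 + 0.000104) = 128.4 kN.
Moment equilibrium about A: M_A = Σ(load moments about A) − R_C·L = 1116 − 128.4×6.5 = 281.6 kN·m.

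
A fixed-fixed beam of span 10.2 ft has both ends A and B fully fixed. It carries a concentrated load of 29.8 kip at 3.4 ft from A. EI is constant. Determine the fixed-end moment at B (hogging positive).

Take the two fixed-end moments M_A, M_B as redundants; the released structure is the simple span AB.
On the primary (simply-supported) span, the end slopes from the loading are:
  at A: point load 29.8 at a = 3.4: Pab(L + b)/(6LEI) = 191.4/EI
  at B: point load 29.8 at a = 3.4: Pab(L + a)/(6LEI) = 153.1/EI
  θ_A0 = 191.4/EI,  θ_B0 = 153.1/EI
Flexibility coefficients: a unit moment at one end gives L/(3EI) there and L/(6EI) at the far end, so f₁₁ = f₂₂ = 3.4/EI and f₁₂ = f₂₁ = 1.7/EI.
Compatibility — zero rotation at each built-in end:
  3.4 M_A + 1.7 M_B = 191.4
  1.7 M_A + 3.4 M_B = 153.1
Solving the pair gives M_A = 45.03 kip·ft and M_B = 22.52 kip·ft (hogging).

M_B = 22.52 kip·ft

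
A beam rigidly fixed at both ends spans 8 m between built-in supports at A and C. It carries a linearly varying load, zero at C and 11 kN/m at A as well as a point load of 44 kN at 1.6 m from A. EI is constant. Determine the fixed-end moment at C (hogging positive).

Take the two fixed-end moments M_A, M_C as redundants; the released structure is the simple span AC.
End rotations of the released simple span under the applied load (×1/EI):
  at A: triangular load, peak 11: w₀L³/(45EI) = 125.2/EI
  at C: triangular load, peak 11: 7w₀L³/(360EI) = 109.5/EI
  at A: point load 44 at a = 1.6: Pab(L + b)/(6LEI) = 135.2/EI
  at C: point load 44 at a = 1.6: Pab(L + a)/(6LEI) = 90.11/EI
  θ_A0 = 260.3/EI,  θ_C0 = 199.6/EI
Flexibility coefficients: a unit moment at one end gives L/(3EI) there and L/(6EI) at the far end, so f₁₁ = f₂₂ = 2.667/EI and f₁₂ = f₂₁ = 1.333/EI.
Compatibility — zero rotation at each built-in end:
  2.667 M_A + 1.333 M_C = 260.3
  1.333 M_A + 2.667 M_C = 199.6
Solving the pair gives M_A = 80.26 kN·m and M_C = 34.73 kN·m (hogging).

M_C = 34.73 kN·m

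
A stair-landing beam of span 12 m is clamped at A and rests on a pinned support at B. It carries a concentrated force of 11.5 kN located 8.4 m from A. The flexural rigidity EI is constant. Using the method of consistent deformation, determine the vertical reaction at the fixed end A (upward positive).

R_A = 5.02 kN

Choose R_B as the redundant. The primary structure is the cantilever fixed at A.
Deflection at B on the released cantilever, summing each load's contribution:
  point load 11.5 at a = 8.4: Pa²(3L − a)/(6EI) = 3733/EI
Tip deflection under a unit load at B: L³/(3EI) = 576/EI.
The prop prevents deflection at B: R_B = δ_0/δ_{BB} = 3733/576 = 6.48 kN.
Vertical equilibrium: R_A = ΣP − R_B = 11.5 − 6.48 = 5.02 kN.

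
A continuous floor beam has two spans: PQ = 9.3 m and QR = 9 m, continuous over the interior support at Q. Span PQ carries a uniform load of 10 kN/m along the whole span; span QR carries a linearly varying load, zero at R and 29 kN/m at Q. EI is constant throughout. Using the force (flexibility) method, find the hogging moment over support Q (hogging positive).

Release continuity at Q by inserting a hinge; the redundant is the internal moment M_Q. The primary structure is two simply-supported spans PQ and QR.
End slopes at the hinge Q, treating each span as simply supported:
  span PQ: UDL 10: wL³/(24EI) = 335.1/EI
  span QR: triangular load, peak 29: w₀L³/(45EI) = 469.8/EI
  relative rotation θ_0 = (335.1 + 469.8)/EI = 804.9/EI
A unit hogging moment at Q produces rotation L₁/(3EI) + L₂/(3EI) = 6.1/EI.
Slope continuity at Q: θ_0 = M_Q·6.1/EI, so M_Q = 804.9/6.1 = 132 kN·m (hogging).

M_Q = 132 kN·m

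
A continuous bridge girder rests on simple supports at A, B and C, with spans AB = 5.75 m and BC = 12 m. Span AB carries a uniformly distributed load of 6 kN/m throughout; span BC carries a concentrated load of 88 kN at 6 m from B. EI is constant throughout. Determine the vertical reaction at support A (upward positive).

Release continuity at B by inserting a hinge; the redundant is the internal moment M_B. The primary structure is two simply-supported spans AB and BC.
End slopes at the hinge B, treating each span as simply supported:
  span AB: UDL 6: wL³/(24EI) = 47.53/EI
  span BC: point load 88 at a = 6: Pab(L + b)/(6LEI) = 792/EI
  relative rotation θ_0 = (47.53 + 792)/EI = 839.5/EI
A unit hogging moment at B produces rotation L₁/(3EI) + L₂/(3EI) = 5.917/EI.
Slope continuity at B: θ_0 = M_B·5.917/EI, so M_B = 839.5/5.917 = 141.9 kN·m (hogging).
Span AB, ΣM about A with M_B applied at B: R_B^{AB}·5.75 = 99.19 + 141.9, so R_B^{AB} = 41.93 kN and R_A = 34.5 − 41.93 = -7.427 kN.

R_A = -7.427 kN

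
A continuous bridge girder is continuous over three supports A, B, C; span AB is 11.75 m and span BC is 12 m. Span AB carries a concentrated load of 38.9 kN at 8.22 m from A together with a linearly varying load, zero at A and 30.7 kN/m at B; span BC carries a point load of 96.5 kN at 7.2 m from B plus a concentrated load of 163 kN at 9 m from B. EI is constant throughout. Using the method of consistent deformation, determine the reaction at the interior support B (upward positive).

R_B = 293.2 kN

Take M_B as the redundant. Released structure: two simple spans AB and BC with a hinge at B.
Rotations at B on the released spans (each span's end-slope, ×1/EI):
  span AB: point load 38.9 at a = 8.22: Pab(L + a)/(6LEI) = 319.7/EI
  span AB: triangular load, peak 30.7: w₀L³/(45EI) = 1107/EI
  span BC: point load 96.5 at a = 7.2: Pab(L + b)/(6LEI) = 778.2/EI
  span BC: point load 163 at a = 9: Pab(L + b)/(6LEI) = 916.9/EI
  relative rotation θ_0 = (1426 + 1695)/EI = 3122/EI
A unit hogging moment at B produces rotation L₁/(3EI) + L₂/(3EI) = 7.917/EI.
Compatibility: M_B·(L₁+L₂)/(3EI) = θ_0, giving M_B = 394.3 kN·m (hogging).
Span AB, ΣM about A with M_B applied at B: R_B^{AB}·11.75 = 1733 + 394.3, so R_B^{AB} = 181 kN and R_A = 219.3 − 181 = 38.25 kN.
Span BC, ΣM about C: R_B^{BC}·12 = 952.2 + 394.3, so R_B^{BC} = 112.2 kN and R_C = 259.5 − 112.2 = 147.3 kN.
R_B = 181 + 112.2 = 293.2 kN.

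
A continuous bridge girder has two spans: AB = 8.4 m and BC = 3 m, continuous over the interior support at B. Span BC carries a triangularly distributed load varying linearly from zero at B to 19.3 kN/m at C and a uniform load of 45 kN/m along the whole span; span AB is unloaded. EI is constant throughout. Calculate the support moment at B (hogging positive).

M_B = 15.99 kN·m

Release continuity at B by inserting a hinge; the redundant is the internal moment M_B. The primary structure is two simply-supported spans AB and BC.
End slopes at the hinge B, treating each span as simply supported:
  span BC: triangular load, peak 19.3: 7w₀L³/(360EI) = 10.13/EI
  span BC: UDL 45: wL³/(24EI) = 50.62/EI
  relative rotation θ_0 = (0 + 60.76)/EI = 60.76/EI
A unit hogging moment at B produces rotation L₁/(3EI) + L₂/(3EI) = 3.8/EI.
Slope continuity at B: θ_0 = M_B·3.8/EI, so M_B = 60.76/3.8 = 15.99 kN·m (hogging).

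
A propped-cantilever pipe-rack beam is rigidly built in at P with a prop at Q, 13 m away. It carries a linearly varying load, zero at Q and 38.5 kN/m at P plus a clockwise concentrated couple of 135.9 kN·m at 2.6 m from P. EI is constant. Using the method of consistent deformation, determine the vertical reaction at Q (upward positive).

R_Q = 55.7 kN

Release the roller at Q. Primary structure: cantilever fixed at P.
Deflection at Q on the released cantilever, summing each load's contribution:
  triangular load, peak 38.5 at the fixed end: w₀L⁴/(30EI) = 36653/EI
  clockwise couple 135.9 at a = 2.6: M₀a(2L − a)/(2EI) = 4134/EI
  δ_0 = 40787/EI
Tip deflection under a unit load at Q: L³/(3EI) = 732.3/EI.
The prop prevents deflection at Q: R_Q = δ_0/δ_{QQ} = 40787/732.3 = 55.7 kN.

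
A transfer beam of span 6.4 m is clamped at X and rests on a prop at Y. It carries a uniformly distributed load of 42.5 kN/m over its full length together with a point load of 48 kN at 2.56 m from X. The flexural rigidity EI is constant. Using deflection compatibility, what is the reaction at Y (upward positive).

R_Y = 112 kN

Choose R_Y as the redundant. The primary structure is the cantilever fixed at X.
Primary-structure tip deflection at Y by superposition:
  UDL 42.5: wL⁴/(8EI) = 8913/EI
  point load 48 at a = 2.56: Pa²(3L − a)/(6EI) = 872.4/EI
  δ_0 = 9785/EI
Tip deflection under a unit load at Y: L³/(3EI) = 87.38/EI.
The prop prevents deflection at Y: R_Y = δ_0/δ_{YY} = 9785/87.38 = 112 kN.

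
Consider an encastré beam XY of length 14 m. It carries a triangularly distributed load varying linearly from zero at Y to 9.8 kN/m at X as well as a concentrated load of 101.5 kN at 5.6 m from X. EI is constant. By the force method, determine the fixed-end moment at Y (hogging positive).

M_Y = 200.4 kN·m

Take the two fixed-end moments M_X, M_Y as redundants; the released structure is the simple span XY.
End rotations of the released simple span under the applied load (×1/EI):
  at X: triangular load, peak 9.8: w₀L³/(45EI) = 597.6/EI
  at Y: triangular load, peak 9.8: 7w₀L³/(360EI) = 522.9/EI
  at X: point load 101.5 at a = 5.6: Pab(L + b)/(6LEI) = 1273/EI
  at Y: point load 101.5 at a = 5.6: Pab(L + a)/(6LEI) = 1114/EI
  θ_X0 = 1871/EI,  θ_Y0 = 1637/EI
Flexibility coefficients: a unit moment at one end gives L/(3EI) there and L/(6EI) at the far end, so f₁₁ = f₂₂ = 4.667/EI and f₁₂ = f₂₁ = 2.333/EI.
Compatibility — zero rotation at each built-in end:
  4.667 M_X + 2.333 M_Y = 1871
  2.333 M_X + 4.667 M_Y = 1637
Solving the pair gives M_X = 300.7 kN·m and M_Y = 200.4 kN·m (hogging).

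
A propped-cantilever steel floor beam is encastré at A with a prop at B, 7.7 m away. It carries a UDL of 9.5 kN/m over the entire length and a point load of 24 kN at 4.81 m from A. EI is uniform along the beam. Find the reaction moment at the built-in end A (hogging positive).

M_A = 100.2 kN·m

Release the roller at B. Primary structure: cantilever fixed at A.
Deflection at B on the released cantilever, summing each load's contribution:
  UDL 9.5: wL⁴/(8EI) = 4174/EI
  point load 24 at a = 4.81: Pa²(3L − a)/(6EI) = 1693/EI
  δ_0 = 5867/EI
Flexibility coefficient — unit upward force at B: δ_{BB} = L³/(3EI) = 152.2/EI.
Compatibility at B: δ_0 − R_B·δ_{BB} = 0, so R_B = 5867/152.2 = 38.55 kN.
Moment equilibrium about A: M_A = Σ(load moments about A) − R_B·L = 397.1 − 38.55×7.7 = 100.2 kN·m.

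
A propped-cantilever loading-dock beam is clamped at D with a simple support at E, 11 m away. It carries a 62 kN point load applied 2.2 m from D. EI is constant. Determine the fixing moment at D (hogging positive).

M_D = 98.21 kN·m

Remove the prop at E; the released (primary) structure is a cantilever built in at D.
Deflection at E on the released cantilever, summing each load's contribution:
  point load 62 at a = 2.2: Pa²(3L − a)/(6EI) = 1540/EI
Tip deflection under a unit load at E: L³/(3EI) = 443.7/EI.
Compatibility at E: δ_0 − R_E·δ_{EE} = 0, so R_E = 1540/443.7 = 3.472 kN.
Moment equilibrium about D: M_D = Σ(load moments about D) − R_E·L = 136.4 − 3.472×11 = 98.21 kN·m.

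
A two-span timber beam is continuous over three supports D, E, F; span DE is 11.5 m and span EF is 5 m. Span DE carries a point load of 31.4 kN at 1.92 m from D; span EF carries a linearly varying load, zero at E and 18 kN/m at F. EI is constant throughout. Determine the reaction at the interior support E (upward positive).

Insert a hinge at E; M_E is the redundant, and each span becomes simply supported.
Discontinuity in slope at E on the released structure — sum the simple-span end rotations:
  span DE: point load 31.4 at a = 1.92: Pab(L + a)/(6LEI) = 112.3/EI
  span EF: triangular load, peak 18: 7w₀L³/(360EI) = 43.75/EI
  relative rotation θ_0 = (112.3 + 43.75)/EI = 156.1/EI
A unit hogging moment at E produces rotation L₁/(3EI) + L₂/(3EI) = 5.5/EI.
Compatibility: M_E·(L₁+L₂)/(3EI) = θ_0, giving M_E = 28.38 kN·m (hogging).
Span DE, ΣM about D with M_E applied at E: R_E^{DE}·11.5 = 60.29 + 28.38, so R_E^{DE} = 7.71 kN and R_D = 31.4 − 7.71 = 23.69 kN.
Span EF, ΣM about F: R_E^{EF}·5 = 75 + 28.38, so R_E^{EF} = 20.68 kN and R_F = 45 − 20.68 = 24.32 kN.
R_E = 7.71 + 20.68 = 28.39 kN.

R_E = 28.39 kN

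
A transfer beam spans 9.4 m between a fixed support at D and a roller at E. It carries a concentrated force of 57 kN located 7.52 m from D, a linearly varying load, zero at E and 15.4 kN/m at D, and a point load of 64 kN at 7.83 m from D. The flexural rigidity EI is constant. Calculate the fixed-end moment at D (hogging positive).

Take the reaction at E as the redundant and release it; the primary structure is a cantilever fixed at D.
Downward deflection at the released point E due to the loads:
  point load 57 at a = 7.52: Pa²(3L − a)/(6EI) = 11110/EI
  triangular load, peak 15.4 at the fixed end: w₀L⁴/(30EI) = 4008/EI
  point load 64 at a = 7.83: Pa²(3L − a)/(6EI) = 13321/EI
  δ_0 = 28439/EI
Tip deflection under a unit load at E: L³/(3EI) = 276.9/EI.
The prop prevents deflection at E: R_E = δ_0/δ_{EE} = 28439/276.9 = 102.7 kN.
Moment equilibrium about D: M_D = Σ(load moments about D) − R_E·L = 1157 − 102.7×9.4 = 191 kN·m.

M_D = 191 kN·m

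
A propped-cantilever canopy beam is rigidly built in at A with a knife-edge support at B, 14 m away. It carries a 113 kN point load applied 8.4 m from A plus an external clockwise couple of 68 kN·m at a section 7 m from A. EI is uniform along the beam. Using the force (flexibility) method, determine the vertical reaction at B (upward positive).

Choose R_B as the redundant. The primary structure is the cantilever fixed at A.
Deflection at B on the released cantilever, summing each load's contribution:
  point load 113 at a = 8.4: Pa²(3L − a)/(6EI) = 44650/EI
  clockwise couple 68 at a = 7: M₀a(2L − a)/(2EI) = 4998/EI
  δ_0 = 49648/EI
Flexibility coefficient — unit upward force at B: δ_{BB} = L³/(3EI) = 914.7/EI.
Compatibility at B: δ_0 − R_B·δ_{BB} = 0, so R_B = 49648/914.7 = 54.28 kN.

R_B = 54.28 kN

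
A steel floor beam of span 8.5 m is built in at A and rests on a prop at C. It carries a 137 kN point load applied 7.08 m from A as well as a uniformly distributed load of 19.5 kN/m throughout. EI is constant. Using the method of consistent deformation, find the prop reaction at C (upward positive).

R_C = 165.1 kN

Take the reaction at C as the redundant and release it; the primary structure is a cantilever fixed at A.
Deflection at C on the released cantilever, summing each load's contribution:
  point load 137 at a = 7.08: Pa²(3L − a)/(6EI) = 21083/EI
  UDL 19.5: wL⁴/(8EI) = 12724/EI
  δ_0 = 33807/EI
Flexibility coefficient — unit upward force at C: δ_{CC} = L³/(3EI) = 204.7/EI.
The prop prevents deflection at C: R_C = δ_0/δ_{CC} = 33807/204.7 = 165.1 kN.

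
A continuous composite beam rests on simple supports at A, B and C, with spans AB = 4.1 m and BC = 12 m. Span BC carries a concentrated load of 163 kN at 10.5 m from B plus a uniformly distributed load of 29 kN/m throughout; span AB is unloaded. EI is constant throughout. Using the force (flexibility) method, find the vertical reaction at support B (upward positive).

R_B = 351 kN

Insert a hinge at B; M_B is the redundant, and each span becomes simply supported.
End slopes at the hinge B, treating each span as simply supported:
  span BC: point load 163 at a = 10.5: Pab(L + b)/(6LEI) = 481.4/EI
  span BC: UDL 29: wL³/(24EI) = 2088/EI
  relative rotation θ_0 = (0 + 2569)/EI = 2569/EI
A unit hogging moment at B produces rotation L₁/(3EI) + L₂/(3EI) = 5.367/EI.
Slope continuity at B: θ_0 = M_B·5.367/EI, so M_B = 2569/5.367 = 478.8 kN·m (hogging).
Span AB, ΣM about A with M_B applied at B: R_B^{AB}·4.1 = 0 + 478.8, so R_B^{AB} = 116.8 kN and R_A = 0 − 116.8 = -116.8 kN.
Span BC, ΣM about C: R_B^{BC}·12 = 2332 + 478.8, so R_B^{BC} = 234.3 kN and R_C = 511 − 234.3 = 276.7 kN.
R_B = 116.8 + 234.3 = 351 kN.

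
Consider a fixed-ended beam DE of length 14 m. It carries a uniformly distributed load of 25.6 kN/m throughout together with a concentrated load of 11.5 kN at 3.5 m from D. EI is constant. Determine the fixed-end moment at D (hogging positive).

Release both end moments; the primary structure is a simply-supported span DE with redundants M_D and M_E.
Simple-span end rotations at D and E under the given loads:
  at D: UDL 25.6: wL³/(24EI) = 2927/EI
  at E: UDL 25.6: wL³/(24EI) = 2927/EI
  at D: point load 11.5 at a = 3.5: Pab(L + b)/(6LEI) = 123.3/EI
  at E: point load 11.5 at a = 3.5: Pab(L + a)/(6LEI) = 88.05/EI
  θ_D0 = 3050/EI,  θ_E0 = 3015/EI
Flexibility coefficients: a unit moment at one end gives L/(3EI) there and L/(6EI) at the far end, so f₁₁ = f₂₂ = 4.667/EI and f₁₂ = f₂₁ = 2.333/EI.
Compatibility — zero rotation at each built-in end:
  4.667 M_D + 2.333 M_E = 3050
  2.333 M_D + 4.667 M_E = 3015
Solving the pair gives M_D = 440.8 kN·m and M_E = 425.7 kN·m (hogging).

M_D = 440.8 kN·m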